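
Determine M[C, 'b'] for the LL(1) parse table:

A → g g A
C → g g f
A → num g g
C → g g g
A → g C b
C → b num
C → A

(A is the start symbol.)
C → b num

To find M[C, 'b'], we find productions for C where 'b' is in the predict set (PREDICT(N → α) = (FIRST(α) \ {ε}) ∪ (FOLLOW(N) if α ⇒* ε)).

Relevant sets:
  FIRST(A) = { 'g', 'num' }

C → g g f: PREDICT = { 'g' }
C → g g g: PREDICT = { 'g' }
C → b num: PREDICT = { 'b' }
  'b' is in predict set, so this production goes in M[C, 'b']
C → A: PREDICT = { 'g', 'num' }

M[C, 'b'] = C → b num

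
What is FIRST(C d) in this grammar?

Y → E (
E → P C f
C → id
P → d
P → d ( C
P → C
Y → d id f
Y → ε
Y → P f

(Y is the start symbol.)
{ 'id' }

FIRST sets of the non-terminals involved (from the grammar, by fixed-point iteration):
  FIRST(C) = { 'id' }

To compute FIRST(C d), process the symbols left to right:
Symbol C is a non-terminal. Add FIRST(C) \ {ε} = { 'id' }
C is not nullable (ε ∉ FIRST(C)), so stop here.
FIRST(C d) = { 'id' }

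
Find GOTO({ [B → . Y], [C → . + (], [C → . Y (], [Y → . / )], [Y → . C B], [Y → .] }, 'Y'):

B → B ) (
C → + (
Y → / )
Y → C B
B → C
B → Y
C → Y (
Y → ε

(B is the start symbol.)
GOTO(I, 'Y') = CLOSURE({ [A → αX.β] : [A → α.Xβ] ∈ I, X = 'Y' })

Items with dot before 'Y', with the dot advanced:
  [B → . Y] → [B → Y .]
  [C → . Y (] → [C → Y . (]
Closure adds nothing (no advanced item has the dot before a non-terminal).

GOTO = { [B → Y .], [C → Y . (] }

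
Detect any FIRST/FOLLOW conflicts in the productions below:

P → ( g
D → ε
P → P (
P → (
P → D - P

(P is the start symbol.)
No FIRST/FOLLOW conflicts.

A FIRST/FOLLOW conflict occurs when a non-terminal N has a nullable alternative N → β (β ⇒* ε) and another alternative N → α with FIRST(α) ∩ FOLLOW(N) ≠ ∅: on such a lookahead the parser cannot decide between expanding α and letting N vanish via β.

Nullable non-terminals: D.
D has a nullable alternative but only one production, so nothing to check.

P has no nullable alternative, so no FIRST/FOLLOW check is needed there.

No FIRST/FOLLOW conflicts found.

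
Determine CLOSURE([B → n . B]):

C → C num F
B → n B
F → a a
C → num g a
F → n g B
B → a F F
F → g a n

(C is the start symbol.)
To compute CLOSURE, for each item [A → α.Bβ] where B is a non-terminal, add [B → .γ] for all productions B → γ; repeat for the newly added items until nothing changes.

Start with: [B → n . B]
  [B → n . B] has the dot before B: add [B → . n B], [B → . a F F]
No further items can be added.

CLOSURE = { [B → . a F F], [B → . n B], [B → n . B] }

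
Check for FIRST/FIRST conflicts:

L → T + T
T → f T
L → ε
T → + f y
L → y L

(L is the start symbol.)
No FIRST/FIRST conflicts.

A FIRST/FIRST conflict occurs when two productions N → α and N → β for the same non-terminal have FIRST(α) ∩ FIRST(β) ≠ ∅ (with ε ∈ FIRST of a nullable right-hand side, so two nullable alternatives also conflict).

FIRST sets of the non-terminals at (or reachable through a nullable prefix from) the front of some alternative:
  FIRST(T) = { '+', 'f' }

Productions for L:
  L → T + T: FIRST = { '+', 'f' }
  L → ε: FIRST = { ε }
  L → y L: FIRST = { 'y' }
Productions for T:
  T → f T: FIRST = { 'f' }
  T → + f y: FIRST = { '+' }

All alternatives of each non-terminal have pairwise disjoint FIRST sets.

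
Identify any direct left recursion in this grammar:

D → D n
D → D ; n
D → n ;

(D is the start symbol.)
Yes, D is left-recursive

D → D n: LEFT RECURSIVE (starts with D)
D → D ; n: LEFT RECURSIVE (starts with D)
D → n ;: starts with n

The grammar has direct left recursion on: D.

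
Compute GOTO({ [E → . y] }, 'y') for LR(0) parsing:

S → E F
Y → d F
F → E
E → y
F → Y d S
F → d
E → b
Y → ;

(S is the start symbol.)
{ [E → y .] }

GOTO(I, 'y') = CLOSURE({ [A → αX.β] : [A → α.Xβ] ∈ I, X = 'y' })

Items with dot before 'y', with the dot advanced:
  [E → . y] → [E → y .]
Closure adds nothing (no advanced item has the dot before a non-terminal).

GOTO = { [E → y .] }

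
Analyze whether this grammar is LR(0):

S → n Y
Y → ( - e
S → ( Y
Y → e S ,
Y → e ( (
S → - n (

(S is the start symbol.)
A grammar is LR(0) if no state in the canonical LR(0) collection has:
  - both a shift item (dot before a terminal) and a complete item (shift-reduce conflict), or
  - two or more complete items (reduce-reduce conflict; the accept item [S' → S .] counts as a complete item here).

Augment with S' → S and build the canonical LR(0) collection (I0 = CLOSURE({[S' → . S]}), then GOTO on every symbol after a dot until no new states appear). It has 17 states:
  I0: { [S → . ( Y], [S → . - n (], [S → . n Y], [S' → . S] }  — shift
  I1: { [S → ( . Y], [Y → . ( - e], [Y → . e ( (], [Y → . e S ,] }  — shift
  I2: { [S → - . n (] }  — shift
  I3: { [S' → S .] }  — accept
  I4: { [S → n . Y], [Y → . ( - e], [Y → . e ( (], [Y → . e S ,] }  — shift
  I5: { [Y → ( . - e] }  — shift
  I6: { [S → n Y .] }  — reduce
  I7: { [S → . ( Y], [S → . - n (], [S → . n Y], [Y → e . ( (], [Y → e . S ,] }  — shift
  I8: { [S → ( . Y], [Y → . ( - e], [Y → . e ( (], [Y → . e S ,], [Y → e ( . (] }  — shift
  I9: { [Y → e S . ,] }  — shift
  I10: { [Y → e S , .] }  — reduce
  I11: { [Y → ( . - e], [Y → e ( ( .] }  — shift, reduce
  I12: { [S → ( Y .] }  — reduce
  I13: { [Y → ( - . e] }  — shift
  I14: { [Y → ( - e .] }  — reduce
  I15: { [S → - n . (] }  — shift
  I16: { [S → - n ( .] }  — reduce

Conflict in state I11:
  Shift-reduce conflict between [Y → e ( ( .] and [Y → ( . - e]
So the grammar is NOT LR(0).

Answer: No. Shift-reduce conflict between [Y → e ( ( .] and [Y → ( . - e]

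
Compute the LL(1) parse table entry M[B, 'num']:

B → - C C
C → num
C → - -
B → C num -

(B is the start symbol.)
B → C num -

To find M[B, 'num'], we find productions for B where 'num' is in the predict set (PREDICT(N → α) = (FIRST(α) \ {ε}) ∪ (FOLLOW(N) if α ⇒* ε)).

Relevant sets:
  FIRST(C) = { '-', 'num' }

B → - C C: PREDICT = { '-' }
B → C num -: PREDICT = { '-', 'num' }
  'num' is in predict set, so this production goes in M[B, 'num']

M[B, 'num'] = B → C num -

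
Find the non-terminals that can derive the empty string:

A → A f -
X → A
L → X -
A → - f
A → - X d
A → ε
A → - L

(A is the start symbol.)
{ 'A', 'X' }

A non-terminal is nullable if it can derive ε (the empty string): either it has an ε-production, or it has a production whose right-hand side consists entirely of nullable non-terminals.

ε-productions: A → ε
So A is immediately nullable.
X → A: every symbol on the right is nullable, so X is nullable too.
No further non-terminal can be added: every production for the remaining non-terminals contains a terminal or a non-nullable non-terminal.
Nullable = { 'A', 'X' }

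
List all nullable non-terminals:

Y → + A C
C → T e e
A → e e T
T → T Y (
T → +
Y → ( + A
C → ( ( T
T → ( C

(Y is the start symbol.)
A non-terminal is nullable if it can derive ε (the empty string): either it has an ε-production, or it has a production whose right-hand side consists entirely of nullable non-terminals.

There are no ε-productions, so no non-terminal can derive ε.
No non-terminals are nullable.

Answer: None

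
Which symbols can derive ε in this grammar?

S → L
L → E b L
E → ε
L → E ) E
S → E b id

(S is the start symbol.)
{ 'E' }

A non-terminal is nullable if it can derive ε (the empty string): either it has an ε-production, or it has a production whose right-hand side consists entirely of nullable non-terminals.

ε-productions: E → ε
So E is immediately nullable.
No further non-terminal can be added: every production for the remaining non-terminals contains a terminal or a non-nullable non-terminal.
Nullable = { 'E' }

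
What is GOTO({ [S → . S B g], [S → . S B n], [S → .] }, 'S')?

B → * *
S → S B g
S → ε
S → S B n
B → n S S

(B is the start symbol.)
GOTO(I, 'S') = CLOSURE({ [A → αX.β] : [A → α.Xβ] ∈ I, X = 'S' })

Items with dot before 'S', with the dot advanced:
  [S → . S B g] → [S → S . B g]
  [S → . S B n] → [S → S . B n]
Closure of the advanced items:
  [S → S . B g] has the dot before B: add [B → . * *], [B → . n S S]

GOTO = { [B → . * *], [B → . n S S], [S → S . B g], [S → S . B n] }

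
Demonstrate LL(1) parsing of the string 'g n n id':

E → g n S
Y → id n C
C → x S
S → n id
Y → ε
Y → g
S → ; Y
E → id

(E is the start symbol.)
LL(1) parsing maintains a stack (initially the start symbol over $) and the input. At each step: if the stack top is a terminal, match it against the current input token; if it is a non-terminal N, replace it with the RHS of M[N, lookahead] (the unique production whose predict set contains the lookahead).

Stack is shown with the top on the left.

Stack    Input       Action
---------------------------
E $      g n n id $  output E → g n S
g n S $  g n n id $  match 'g'
n S $    n n id $    match 'n'
S $      n id $      output S → n id
n id $   n id $      match 'n'
id $     id $        match 'id'
$        $           accept

The string is accepted.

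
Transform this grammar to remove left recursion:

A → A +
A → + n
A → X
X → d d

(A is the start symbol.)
A is directly left-recursive. The standard transformation for
  A → A α₁ | ... | A α_m | β₁ | ... | β_n
is
  A  → β₁ A' | ... | β_n A'
  A' → α₁ A' | ... | α_m A' | ε

A → + n becomes A → + n A'
A → X becomes A → X A'
A → A + becomes A' → + A'
Add A' → ε

Productions for other non-terminals are unchanged:
  X → d d

Resulting grammar:
A → + n A'
A → X A'
A' → + A'
A' → ε
X → d d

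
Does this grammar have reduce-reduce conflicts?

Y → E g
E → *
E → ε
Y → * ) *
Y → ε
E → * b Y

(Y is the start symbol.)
Yes — I0: [E → .] vs [Y → .]; I6: [E → .] vs [Y → .]

A reduce-reduce conflict occurs when an LR(0) state has two complete items [A → α .] and [B → β .] — both call for a reduction, and with no lookahead the parser cannot choose between them.

Augment with Y' → Y and build the canonical LR(0) collection (I0 = CLOSURE({[Y' → . Y]}), then GOTO on every symbol after a dot until no new states appear). It has 9 states:
  I0: { [E → . * b Y], [E → . *], [E → .], [Y → . * ) *], [Y → . E g], [Y → .], [Y' → . Y] }  — shift, 2 reduces
  I1: { [E → * . b Y], [E → * .], [Y → * . ) *] }  — shift, reduce
  I2: { [Y → E . g] }  — shift
  I3: { [Y' → Y .] }  — accept
  I4: { [Y → E g .] }  — reduce
  I5: { [Y → * ) . *] }  — shift
  I6: { [E → * b . Y], [E → . * b Y], [E → . *], [E → .], [Y → . * ) *], [Y → . E g], [Y → .] }  — shift, 2 reduces
  I7: { [E → * b Y .] }  — reduce
  I8: { [Y → * ) * .] }  — reduce

I0 contains complete items [E → .], [Y → .] — reduce-reduce conflict.
I6 contains complete items [E → .], [Y → .] — reduce-reduce conflict.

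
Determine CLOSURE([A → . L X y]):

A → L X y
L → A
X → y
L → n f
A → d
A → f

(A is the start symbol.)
To compute CLOSURE, for each item [A → α.Bβ] where B is a non-terminal, add [B → .γ] for all productions B → γ; repeat for the newly added items until nothing changes.

Start with: [A → . L X y]
  [A → . L X y] has the dot before L: add [L → . A], [L → . n f]
  [L → . A] has the dot before A: add [A → . d], [A → . f]
No further items can be added.

CLOSURE = { [A → . L X y], [A → . d], [A → . f], [L → . A], [L → . n f] }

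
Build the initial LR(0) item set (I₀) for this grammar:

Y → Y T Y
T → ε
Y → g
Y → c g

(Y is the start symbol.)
{ [Y → . Y T Y], [Y → . c g], [Y → . g], [Y' → . Y] }

First, augment the grammar with Y' → Y
I₀ = CLOSURE({ [Y' → . Y] }):
  [Y' → . Y] has the dot before Y: add [Y → . Y T Y], [Y → . g], [Y → . c g]
No further items can be added.

I₀ = { [Y → . Y T Y], [Y → . c g], [Y → . g], [Y' → . Y] }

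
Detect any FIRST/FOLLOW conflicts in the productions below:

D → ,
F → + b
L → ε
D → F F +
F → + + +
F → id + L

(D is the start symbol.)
Nullable non-terminals: L.
L has a nullable alternative but only one production, so nothing to check.

D, F have no nullable alternative, so no FIRST/FOLLOW check is needed there.

No FIRST/FOLLOW conflicts found.

Answer: No FIRST/FOLLOW conflicts.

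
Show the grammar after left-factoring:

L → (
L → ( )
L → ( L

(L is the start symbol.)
Left-factoring transforms A → αβ₁ | αβ₂ into A → αA' and A' → β₁ | β₂
(α is the longest common prefix among the alternatives). Repeat until
no nonterminal has two alternatives with a common prefix.

Round 1: L has alternatives sharing prefix '('. Introduce L': L → ( L'
  Add: L' → ε
  Add: L' → )
  Add: L' → L

No remaining common prefixes — done.

Resulting grammar:
L → ( L'
L' → ε
L' → )
L' → L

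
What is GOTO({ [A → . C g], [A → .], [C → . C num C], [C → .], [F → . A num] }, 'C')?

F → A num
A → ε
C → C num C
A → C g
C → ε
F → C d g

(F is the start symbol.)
{ [A → C . g], [C → C . num C] }

GOTO(I, 'C') = CLOSURE({ [A → αX.β] : [A → α.Xβ] ∈ I, X = 'C' })

Items with dot before 'C', with the dot advanced:
  [A → . C g] → [A → C . g]
  [C → . C num C] → [C → C . num C]
Closure adds nothing (no advanced item has the dot before a non-terminal).

GOTO = { [A → C . g], [C → C . num C] }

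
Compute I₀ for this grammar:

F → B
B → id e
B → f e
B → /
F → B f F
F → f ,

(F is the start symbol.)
{ [B → . /], [B → . f e], [B → . id e], [F → . B f F], [F → . B], [F → . f ,], [F' → . F] }

First, augment the grammar with F' → F
I₀ = CLOSURE({ [F' → . F] }):
  [F' → . F] has the dot before F: add [F → . B], [F → . B f F], [F → . f ,]
  [F → . B] has the dot before B: add [B → . id e], [B → . f e], [B → . /]
No further items can be added.

I₀ = { [B → . /], [B → . f e], [B → . id e], [F → . B f F], [F → . B], [F → . f ,], [F' → . F] }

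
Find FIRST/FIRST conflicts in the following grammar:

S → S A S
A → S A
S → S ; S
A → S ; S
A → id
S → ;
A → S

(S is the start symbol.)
A FIRST/FIRST conflict occurs when two productions N → α and N → β for the same non-terminal have FIRST(α) ∩ FIRST(β) ≠ ∅ (with ε ∈ FIRST of a nullable right-hand side, so two nullable alternatives also conflict).

FIRST sets of the non-terminals at (or reachable through a nullable prefix from) the front of some alternative:
  FIRST(S) = { ';' }

Productions for S:
  S → S A S: FIRST = { ';' }
  S → S ; S: FIRST = { ';' }
  S → ;: FIRST = { ';' }
Productions for A:
  A → S A: FIRST = { ';' }
  A → S ; S: FIRST = { ';' }
  A → id: FIRST = { 'id' }
  A → S: FIRST = { ';' }

Conflict for S: S → S A S and S → S ; S
  Overlap: { ';' }
Conflict for S: S → S A S and S → ;
  Overlap: { ';' }
Conflict for S: S → S ; S and S → ;
  Overlap: { ';' }
Conflict for A: A → S A and A → S ; S
  Overlap: { ';' }
Conflict for A: A → S A and A → S
  Overlap: { ';' }
Conflict for A: A → S ; S and A → S
  Overlap: { ';' }

Answer: Yes. S → S A S / S → S ';' S on { ';' }; S → S A S / S → ';' on { ';' }; S → S ';' S / S → ';' on { ';' }; A → S A / A → S ';' S on { ';' }; A → S A / A → S on { ';' }; A → S ';' S / A → S on { ';' }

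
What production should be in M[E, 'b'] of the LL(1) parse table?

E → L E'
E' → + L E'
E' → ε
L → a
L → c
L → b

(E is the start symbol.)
E → L E'

To find M[E, 'b'], we find productions for E where 'b' is in the predict set (PREDICT(N → α) = (FIRST(α) \ {ε}) ∪ (FOLLOW(N) if α ⇒* ε)).

Relevant sets:
  FIRST(L) = { 'a', 'b', 'c' }

E → L E': PREDICT = { 'a', 'b', 'c' }
  'b' is in predict set, so this production goes in M[E, 'b']

M[E, 'b'] = E → L E'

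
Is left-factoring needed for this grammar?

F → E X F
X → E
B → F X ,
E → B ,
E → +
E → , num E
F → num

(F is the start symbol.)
No, left-factoring is not needed

Left-factoring is needed when two productions for the same non-terminal
share a common prefix on the right-hand side.

Productions for F:
  F → E X F
  F → num
Productions for E:
  E → B ,
  E → +
  E → , num E

No common prefixes found.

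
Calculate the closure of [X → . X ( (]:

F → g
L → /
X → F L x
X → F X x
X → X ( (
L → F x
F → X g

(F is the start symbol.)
{ [F → . X g], [F → . g], [X → . F L x], [X → . F X x], [X → . X ( (] }

To compute CLOSURE, for each item [A → α.Bβ] where B is a non-terminal, add [B → .γ] for all productions B → γ; repeat for the newly added items until nothing changes.

Start with: [X → . X ( (]
  [X → . X ( (] has the dot before X: add [X → . F L x], [X → . F X x]
  [X → . F L x] has the dot before F: add [F → . g], [F → . X g]
No further items can be added.

CLOSURE = { [F → . X g], [F → . g], [X → . F L x], [X → . F X x], [X → . X ( (] }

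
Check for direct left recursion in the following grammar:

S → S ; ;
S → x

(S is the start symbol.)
Direct left recursion occurs when N → N α for some non-terminal N (the right-hand side begins with the left-hand side itself).

S → S ; ;: LEFT RECURSIVE (starts with S)
S → x: starts with x

The grammar has direct left recursion on: S.

Answer: Yes, S is left-recursive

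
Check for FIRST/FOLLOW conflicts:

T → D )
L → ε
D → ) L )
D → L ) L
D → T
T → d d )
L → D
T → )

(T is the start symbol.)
Nullable non-terminals: L.
FIRST sets used below: FIRST(D) = { ')', 'd' }

L: nullable alternative(s) L → ε; FOLLOW(L) = { ')' }
  L → ε: FIRST \ {ε} = { } — this is the only nullable alternative, skip
  L → D: FIRST \ {ε} = { ')', 'd' } — overlaps FOLLOW(L) on { ')' }: CONFLICT

D, T have no nullable alternative, so no FIRST/FOLLOW check is needed there.

So the grammar has 1 FIRST/FOLLOW conflict (marked CONFLICT above).

Answer: Yes. L → D with FOLLOW(L) on { ')' }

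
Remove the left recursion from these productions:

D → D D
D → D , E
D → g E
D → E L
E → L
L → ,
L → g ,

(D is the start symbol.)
D → g E D'
D → E L D'
D' → D D'
D' → , E D'
D' → ε
E → L
L → ,
L → g ,

D is directly left-recursive. The standard transformation for
  A → A α₁ | ... | A α_m | β₁ | ... | β_n
is
  A  → β₁ A' | ... | β_n A'
  A' → α₁ A' | ... | α_m A' | ε

D → g E becomes D → g E D'
D → E L becomes D → E L D'
D → D D becomes D' → D D'
D → D , E becomes D' → , E D'
Add D' → ε

Productions for other non-terminals are unchanged:
  E → L
  L → ,
  L → g ,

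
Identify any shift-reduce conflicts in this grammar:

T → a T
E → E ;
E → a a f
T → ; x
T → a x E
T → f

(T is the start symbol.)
A shift-reduce conflict occurs when an LR(0) state has both:
  - a complete (reduce) item [A → α .] (dot at the end), and
  - a shift item [B → β . c γ] (dot before a terminal).

Augment with T' → T and build the canonical LR(0) collection (I0 = CLOSURE({[T' → . T]}), then GOTO on every symbol after a dot until no new states appear). It has 13 states:
  I0: { [T → . ; x], [T → . a T], [T → . a x E], [T → . f], [T' → . T] }  — shift
  I1: { [T → ; . x] }  — shift
  I2: { [T' → T .] }  — accept
  I3: { [T → . ; x], [T → . a T], [T → . a x E], [T → . f], [T → a . T], [T → a . x E] }  — shift
  I4: { [T → f .] }  — reduce
  I5: { [T → a T .] }  — reduce
  I6: { [E → . E ;], [E → . a a f], [T → a x . E] }  — shift
  I7: { [E → E . ;], [T → a x E .] }  — shift, reduce
  I8: { [E → a . a f] }  — shift
  I9: { [E → a a . f] }  — shift
  I10: { [E → a a f .] }  — reduce
  I11: { [E → E ; .] }  — reduce
  I12: { [T → ; x .] }  — reduce

I7 contains reduce item [T → a x E .] and shift item [E → E . ;] — shift-reduce conflict.

Answer: Yes — I7: [T → a x E .] vs [E → E . ;]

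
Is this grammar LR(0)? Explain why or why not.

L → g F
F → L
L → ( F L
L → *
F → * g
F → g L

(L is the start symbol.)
A grammar is LR(0) if no state in the canonical LR(0) collection has:
  - both a shift item (dot before a terminal) and a complete item (shift-reduce conflict), or
  - two or more complete items (reduce-reduce conflict; the accept item [L' → L .] counts as a complete item here).

Augment with L' → L and build the canonical LR(0) collection (I0 = CLOSURE({[L' → . L]}), then GOTO on every symbol after a dot until no new states appear). It has 13 states:
  I0: { [L → . ( F L], [L → . *], [L → . g F], [L' → . L] }  — shift
  I1: { [F → . * g], [F → . L], [F → . g L], [L → ( . F L], [L → . ( F L], [L → . *], [L → . g F] }  — shift
  I2: { [L → * .] }  — reduce
  I3: { [L' → L .] }  — accept
  I4: { [F → . * g], [F → . L], [F → . g L], [L → . ( F L], [L → . *], [L → . g F], [L → g . F] }  — shift
  I5: { [F → * . g], [L → * .] }  — shift, reduce
  I6: { [L → g F .] }  — reduce
  I7: { [F → L .] }  — reduce
  I8: { [F → . * g], [F → . L], [F → . g L], [F → g . L], [L → . ( F L], [L → . *], [L → . g F], [L → g . F] }  — shift
  I9: { [F → L .], [F → g L .] }  — 2 reduces
  I10: { [F → * g .] }  — reduce
  I11: { [L → ( F . L], [L → . ( F L], [L → . *], [L → . g F] }  — shift
  I12: { [L → ( F L .] }  — reduce

Conflict in state I5:
  Shift-reduce conflict between [L → * .] and [F → * . g]
So the grammar is NOT LR(0).

Answer: No. Shift-reduce conflict between [L → * .] and [F → * . g]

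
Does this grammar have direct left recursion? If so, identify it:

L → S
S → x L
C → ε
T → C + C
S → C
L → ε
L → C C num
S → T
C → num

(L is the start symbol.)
L → S: starts with S
S → x L: starts with x
C → ε: starts with ε
T → C + C: starts with C
S → C: starts with C
L → ε: starts with ε
L → C C num: starts with C
S → T: starts with T
C → num: starts with num

No direct left recursion found.

Answer: No direct left recursion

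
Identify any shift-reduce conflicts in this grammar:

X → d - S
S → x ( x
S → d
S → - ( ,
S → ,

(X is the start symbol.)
Augment with X' → X and build the canonical LR(0) collection (I0 = CLOSURE({[X' → . X]}), then GOTO on every symbol after a dot until no new states appear). It has 13 states:
  I0: { [X → . d - S], [X' → . X] }  — shift
  I1: { [X' → X .] }  — accept
  I2: { [X → d . - S] }  — shift
  I3: { [S → . ,], [S → . - ( ,], [S → . d], [S → . x ( x], [X → d - . S] }  — shift
  I4: { [S → , .] }  — reduce
  I5: { [S → - . ( ,] }  — shift
  I6: { [X → d - S .] }  — reduce
  I7: { [S → d .] }  — reduce
  I8: { [S → x . ( x] }  — shift
  I9: { [S → x ( . x] }  — shift
  I10: { [S → x ( x .] }  — reduce
  I11: { [S → - ( . ,] }  — shift
  I12: { [S → - ( , .] }  — reduce

No state contains both a complete item and a shift item.

Answer: No shift-reduce conflicts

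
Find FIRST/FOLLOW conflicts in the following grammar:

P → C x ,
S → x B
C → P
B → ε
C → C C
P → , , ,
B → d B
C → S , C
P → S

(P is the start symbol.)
No FIRST/FOLLOW conflicts.

A FIRST/FOLLOW conflict occurs when a non-terminal N has a nullable alternative N → β (β ⇒* ε) and another alternative N → α with FIRST(α) ∩ FOLLOW(N) ≠ ∅: on such a lookahead the parser cannot decide between expanding α and letting N vanish via β.

Nullable non-terminals: B.

B: nullable alternative(s) B → ε; FOLLOW(B) = { $, ',', 'x' }
  B → ε: FIRST \ {ε} = { } — this is the only nullable alternative, skip
  B → d B: FIRST \ {ε} = { 'd' } — disjoint from FOLLOW(B)

C, P, S have no nullable alternative, so no FIRST/FOLLOW check is needed there.

No FIRST/FOLLOW conflicts found.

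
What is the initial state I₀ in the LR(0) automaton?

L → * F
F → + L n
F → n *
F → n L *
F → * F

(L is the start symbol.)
{ [L → . * F], [L' → . L] }

First, augment the grammar with L' → L
I₀ = CLOSURE({ [L' → . L] }):
  [L' → . L] has the dot before L: add [L → . * F]
No further items can be added.

I₀ = { [L → . * F], [L' → . L] }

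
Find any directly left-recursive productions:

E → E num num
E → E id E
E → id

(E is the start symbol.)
Direct left recursion occurs when N → N α for some non-terminal N (the right-hand side begins with the left-hand side itself).

E → E num num: LEFT RECURSIVE (starts with E)
E → E id E: LEFT RECURSIVE (starts with E)
E → id: starts with id

The grammar has direct left recursion on: E.

Answer: Yes, E is left-recursive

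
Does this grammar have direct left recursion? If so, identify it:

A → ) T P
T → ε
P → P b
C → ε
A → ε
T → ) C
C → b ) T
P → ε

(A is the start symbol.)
Yes, P is left-recursive

A → ) T P: starts with ')'
T → ε: starts with ε
P → P b: LEFT RECURSIVE (starts with P)
C → ε: starts with ε
A → ε: starts with ε
T → ) C: starts with ')'
C → b ) T: starts with b
P → ε: starts with ε

The grammar has direct left recursion on: P.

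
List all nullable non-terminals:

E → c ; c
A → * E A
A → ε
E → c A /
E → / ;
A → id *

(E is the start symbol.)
{ 'A' }

ε-productions: A → ε
So A is immediately nullable.
No further non-terminal can be added: every production for the remaining non-terminals contains a terminal or a non-nullable non-terminal.
Nullable = { 'A' }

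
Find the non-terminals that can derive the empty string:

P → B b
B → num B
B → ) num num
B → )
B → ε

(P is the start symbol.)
{ 'B' }

A non-terminal is nullable if it can derive ε (the empty string): either it has an ε-production, or it has a production whose right-hand side consists entirely of nullable non-terminals.

ε-productions: B → ε
So B is immediately nullable.
No further non-terminal can be added: every production for the remaining non-terminals contains a terminal or a non-nullable non-terminal.
Nullable = { 'B' }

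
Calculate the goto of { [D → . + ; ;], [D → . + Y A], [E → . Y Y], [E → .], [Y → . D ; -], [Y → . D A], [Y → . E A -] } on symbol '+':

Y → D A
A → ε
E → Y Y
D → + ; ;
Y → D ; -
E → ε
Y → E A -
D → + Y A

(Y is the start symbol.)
GOTO(I, '+') = CLOSURE({ [A → αX.β] : [A → α.Xβ] ∈ I, X = '+' })

Items with dot before '+', with the dot advanced:
  [D → . + ; ;] → [D → + . ; ;]
  [D → . + Y A] → [D → + . Y A]
Closure of the advanced items:
  [D → + . Y A] has the dot before Y: add [Y → . D A], [Y → . D ; -], [Y → . E A -]
  [Y → . D A] has the dot before D: add [D → . + ; ;], [D → . + Y A]
  [Y → . E A -] has the dot before E: add [E → . Y Y], [E → .]

GOTO = { [D → + . ; ;], [D → + . Y A], [D → . + ; ;], [D → . + Y A], [E → . Y Y], [E → .], [Y → . D ; -], [Y → . D A], [Y → . E A -] }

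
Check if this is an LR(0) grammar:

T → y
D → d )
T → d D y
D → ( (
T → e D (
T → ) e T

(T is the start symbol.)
Yes, the grammar is LR(0)

Augment with T' → T and build the canonical LR(0) collection (I0 = CLOSURE({[T' → . T]}), then GOTO on every symbol after a dot until no new states appear). It has 16 states:
  I0: { [T → . ) e T], [T → . d D y], [T → . e D (], [T → . y], [T' → . T] }  — shift
  I1: { [T → ) . e T] }  — shift
  I2: { [T' → T .] }  — accept
  I3: { [D → . ( (], [D → . d )], [T → d . D y] }  — shift
  I4: { [D → . ( (], [D → . d )], [T → e . D (] }  — shift
  I5: { [T → y .] }  — reduce
  I6: { [D → ( . (] }  — shift
  I7: { [T → e D . (] }  — shift
  I8: { [D → d . )] }  — shift
  I9: { [D → d ) .] }  — reduce
  I10: { [T → e D ( .] }  — reduce
  I11: { [D → ( ( .] }  — reduce
  I12: { [T → d D . y] }  — shift
  I13: { [T → d D y .] }  — reduce
  I14: { [T → ) e . T], [T → . ) e T], [T → . d D y], [T → . e D (], [T → . y] }  — shift
  I15: { [T → ) e T .] }  — reduce

Every state is either a pure shift/goto state or contains exactly one complete item and nothing to shift — no conflicts. The grammar is LR(0).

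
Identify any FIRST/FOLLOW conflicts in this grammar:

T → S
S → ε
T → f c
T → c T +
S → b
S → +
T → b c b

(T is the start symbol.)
Nullable non-terminals: S, T.
FIRST sets used below: FIRST(S) = { '+', 'b', ε }

S: nullable alternative(s) S → ε; FOLLOW(S) = { $, '+' }
  S → ε: FIRST \ {ε} = { } — this is the only nullable alternative, skip
  S → b: FIRST \ {ε} = { 'b' } — disjoint from FOLLOW(S)
  S → +: FIRST \ {ε} = { '+' } — overlaps FOLLOW(S) on { '+' }: CONFLICT

T: nullable alternative(s) T → S; FOLLOW(T) = { $, '+' }
  T → S: FIRST \ {ε} = { '+', 'b' } — this is the only nullable alternative, skip
  T → f c: FIRST \ {ε} = { 'f' } — disjoint from FOLLOW(T)
  T → c T +: FIRST \ {ε} = { 'c' } — disjoint from FOLLOW(T)
  T → b c b: FIRST \ {ε} = { 'b' } — disjoint from FOLLOW(T)

So the grammar has 1 FIRST/FOLLOW conflict (marked CONFLICT above).

Answer: Yes. S → '+' with FOLLOW(S) on { '+' }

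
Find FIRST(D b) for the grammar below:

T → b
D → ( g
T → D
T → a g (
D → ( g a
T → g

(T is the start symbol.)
{ '(' }

FIRST sets of the non-terminals involved (from the grammar, by fixed-point iteration):
  FIRST(D) = { '(' }

To compute FIRST(D b), process the symbols left to right:
Symbol D is a non-terminal. Add FIRST(D) \ {ε} = { '(' }
D is not nullable (ε ∉ FIRST(D)), so stop here.
FIRST(D b) = { '(' }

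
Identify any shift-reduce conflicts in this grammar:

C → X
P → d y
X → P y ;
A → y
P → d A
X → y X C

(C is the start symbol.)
A shift-reduce conflict occurs when an LR(0) state has both:
  - a complete (reduce) item [A → α .] (dot at the end), and
  - a shift item [B → β . c γ] (dot before a terminal).

Augment with C' → C and build the canonical LR(0) collection (I0 = CLOSURE({[C' → . C]}), then GOTO on every symbol after a dot until no new states appear). It has 12 states:
  I0: { [C → . X], [C' → . C], [P → . d A], [P → . d y], [X → . P y ;], [X → . y X C] }  — shift
  I1: { [C' → C .] }  — accept
  I2: { [X → P . y ;] }  — shift
  I3: { [C → X .] }  — reduce
  I4: { [A → . y], [P → d . A], [P → d . y] }  — shift
  I5: { [P → . d A], [P → . d y], [X → . P y ;], [X → . y X C], [X → y . X C] }  — shift
  I6: { [C → . X], [P → . d A], [P → . d y], [X → . P y ;], [X → . y X C], [X → y X . C] }  — shift
  I7: { [X → y X C .] }  — reduce
  I8: { [P → d A .] }  — reduce
  I9: { [A → y .], [P → d y .] }  — 2 reduces
  I10: { [X → P y . ;] }  — shift
  I11: { [X → P y ; .] }  — reduce

No state contains both a complete item and a shift item.

Answer: No shift-reduce conflicts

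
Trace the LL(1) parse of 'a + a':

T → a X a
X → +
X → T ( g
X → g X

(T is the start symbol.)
LL(1) parsing maintains a stack (initially the start symbol over $) and the input. At each step: if the stack top is a terminal, match it against the current input token; if it is a non-terminal N, replace it with the RHS of M[N, lookahead] (the unique production whose predict set contains the lookahead).

Stack is shown with the top on the left.

Stack    Input    Action
------------------------
T $      a + a $  output T → a X a
a X a $  a + a $  match 'a'
X a $    + a $    output X → +
+ a $    + a $    match '+'
a $      a $      match 'a'
$        $        accept

The string is accepted.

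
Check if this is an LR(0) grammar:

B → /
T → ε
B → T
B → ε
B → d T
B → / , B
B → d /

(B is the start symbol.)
Augment with B' → B and build the canonical LR(0) collection (I0 = CLOSURE({[B' → . B]}), then GOTO on every symbol after a dot until no new states appear). It has 9 states:
  I0: { [B → . / , B], [B → . /], [B → . T], [B → . d /], [B → . d T], [B → .], [B' → . B], [T → .] }  — shift, 2 reduces
  I1: { [B → / . , B], [B → / .] }  — shift, reduce
  I2: { [B' → B .] }  — accept
  I3: { [B → T .] }  — reduce
  I4: { [B → d . /], [B → d . T], [T → .] }  — shift, reduce
  I5: { [B → d / .] }  — reduce
  I6: { [B → d T .] }  — reduce
  I7: { [B → . / , B], [B → . /], [B → . T], [B → . d /], [B → . d T], [B → .], [B → / , . B], [T → .] }  — shift, 2 reduces
  I8: { [B → / , B .] }  — reduce

Conflict in state I0:
  Shift-reduce conflict between [B → .] and [B → . /]
So the grammar is NOT LR(0).

Answer: No. Shift-reduce conflict between [B → .] and [B → . /]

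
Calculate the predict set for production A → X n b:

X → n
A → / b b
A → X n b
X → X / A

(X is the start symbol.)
{ 'n' }

PREDICT(A → X n b) = (FIRST(RHS) \ {ε}) ∪ (FOLLOW(A) if ε ∈ FIRST(RHS), i.e. RHS ⇒* ε)
FIRST(X) = { 'n' }
FIRST(X n b) = { 'n' }
ε ∉ FIRST(X n b), so FOLLOW(A) is not added.
PREDICT(A → X n b) = { 'n' }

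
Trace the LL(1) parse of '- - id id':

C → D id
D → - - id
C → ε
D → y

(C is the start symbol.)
Stack is shown with the top on the left.

Stack        Input        Action
--------------------------------
C $          - - id id $  output C → D id
D id $       - - id id $  output D → - - id
- - id id $  - - id id $  match '-'
- id id $    - id id $    match '-'
id id $      id id $      match 'id'
id $         id $         match 'id'
$            $            accept

The string is accepted.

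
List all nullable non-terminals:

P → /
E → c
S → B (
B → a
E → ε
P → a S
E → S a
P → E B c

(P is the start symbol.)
{ 'E' }

ε-productions: E → ε
So E is immediately nullable.
No further non-terminal can be added: every production for the remaining non-terminals contains a terminal or a non-nullable non-terminal.
Nullable = { 'E' }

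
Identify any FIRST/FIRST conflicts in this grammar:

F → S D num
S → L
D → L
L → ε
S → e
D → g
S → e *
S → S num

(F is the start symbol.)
Yes. S → e / S → e '*' on { 'e' }; S → e / S → S num on { 'e' }; S → e '*' / S → S num on { 'e' }

FIRST sets of the non-terminals at (or reachable through a nullable prefix from) the front of some alternative:
  FIRST(L) = { ε }
  FIRST(S) = { 'e', 'num', ε }

Productions for S:
  S → L: FIRST = { ε }
  S → e: FIRST = { 'e' }
  S → e *: FIRST = { 'e' }
  S → S num: FIRST = { 'e', 'num' }
Productions for D:
  D → L: FIRST = { ε }
  D → g: FIRST = { 'g' }
F, L have only one production, so no FIRST/FIRST conflict is possible there.

Conflict for S: S → e and S → e *
  Overlap: { 'e' }
Conflict for S: S → e and S → S num
  Overlap: { 'e' }
Conflict for S: S → e * and S → S num
  Overlap: { 'e' }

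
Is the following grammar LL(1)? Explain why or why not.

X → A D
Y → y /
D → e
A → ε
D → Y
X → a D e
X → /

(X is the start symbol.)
Yes, the grammar is LL(1).

A grammar is LL(1) if for each non-terminal N with multiple productions, the predict sets of those productions are pairwise disjoint, where PREDICT(N → α) = (FIRST(α) \ {ε}) ∪ (FOLLOW(N) if α ⇒* ε).

Relevant sets:
  FIRST(A) = { ε }
  FIRST(D) = { 'e', 'y' }
  FIRST(Y) = { 'y' }

For X:
  PREDICT(X → A D) = { 'e', 'y' }
  PREDICT(X → a D e) = { 'a' }
  PREDICT(X → '/') = { '/' }
For D:
  PREDICT(D → e) = { 'e' }
  PREDICT(D → Y) = { 'y' }
Y, A have a single production, so nothing to check there.

All predict sets are disjoint. The grammar IS LL(1).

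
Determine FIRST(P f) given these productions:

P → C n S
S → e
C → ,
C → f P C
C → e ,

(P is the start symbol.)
{ ',', 'e', 'f' }

FIRST sets of the non-terminals involved (from the grammar, by fixed-point iteration):
  FIRST(P) = { ',', 'e', 'f' }

To compute FIRST(P f), process the symbols left to right:
Symbol P is a non-terminal. Add FIRST(P) \ {ε} = { ',', 'e', 'f' }
P is not nullable (ε ∉ FIRST(P)), so stop here.
FIRST(P f) = { ',', 'e', 'f' }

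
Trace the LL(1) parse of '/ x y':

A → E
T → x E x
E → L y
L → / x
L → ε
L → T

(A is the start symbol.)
Stack is shown with the top on the left.

Stack    Input    Action
------------------------
A $      / x y $  output A → E
E $      / x y $  output E → L y
L y $    / x y $  output L → / x
/ x y $  / x y $  match '/'
x y $    x y $    match 'x'
y $      y $      match 'y'
$        $        accept

The string is accepted.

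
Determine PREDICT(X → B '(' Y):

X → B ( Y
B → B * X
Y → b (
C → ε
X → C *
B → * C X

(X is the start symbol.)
{ '*' }

PREDICT(X → B '(' Y) = (FIRST(RHS) \ {ε}) ∪ (FOLLOW(X) if ε ∈ FIRST(RHS), i.e. RHS ⇒* ε)
FIRST(B) = { '*' }
FIRST(B '(' Y) = { '*' }
ε ∉ FIRST(B '(' Y), so FOLLOW(X) is not added.
PREDICT(X → B '(' Y) = { '*' }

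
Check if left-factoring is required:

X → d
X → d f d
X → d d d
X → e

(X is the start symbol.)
Left-factoring is needed when two productions for the same non-terminal
share a common prefix on the right-hand side.

Productions for X:
  X → d
  X → d f d
  X → d d d
  X → e

Found common prefix 'd' in productions for X

Answer: Yes, X has productions with common prefix 'd'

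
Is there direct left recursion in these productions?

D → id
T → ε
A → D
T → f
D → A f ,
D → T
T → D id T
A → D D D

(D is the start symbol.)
No direct left recursion

D → id: starts with id
T → ε: starts with ε
A → D: starts with D
T → f: starts with f
D → A f ,: starts with A
D → T: starts with T
T → D id T: starts with D
A → D D D: starts with D

No direct left recursion found.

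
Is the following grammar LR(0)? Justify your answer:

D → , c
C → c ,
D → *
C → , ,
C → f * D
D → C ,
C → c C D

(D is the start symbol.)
No. Shift-reduce conflict between [C → c , .] and [C → , . ,]

A grammar is LR(0) if no state in the canonical LR(0) collection has:
  - both a shift item (dot before a terminal) and a complete item (shift-reduce conflict), or
  - two or more complete items (reduce-reduce conflict; the accept item [D' → D .] counts as a complete item here).

Augment with D' → D and build the canonical LR(0) collection (I0 = CLOSURE({[D' → . D]}), then GOTO on every symbol after a dot until no new states appear). It has 15 states:
  I0: { [C → . , ,], [C → . c ,], [C → . c C D], [C → . f * D], [D → . *], [D → . , c], [D → . C ,], [D' → . D] }  — shift
  I1: { [D → * .] }  — reduce
  I2: { [C → , . ,], [D → , . c] }  — shift
  I3: { [D → C . ,] }  — shift
  I4: { [D' → D .] }  — accept
  I5: { [C → . , ,], [C → . c ,], [C → . c C D], [C → . f * D], [C → c . ,], [C → c . C D] }  — shift
  I6: { [C → f . * D] }  — shift
  I7: { [C → . , ,], [C → . c ,], [C → . c C D], [C → . f * D], [C → f * . D], [D → . *], [D → . , c], [D → . C ,] }  — shift
  I8: { [C → f * D .] }  — reduce
  I9: { [C → , . ,], [C → c , .] }  — shift, reduce
  I10: { [C → . , ,], [C → . c ,], [C → . c C D], [C → . f * D], [C → c C . D], [D → . *], [D → . , c], [D → . C ,] }  — shift
  I11: { [C → c C D .] }  — reduce
  I12: { [C → , , .] }  — reduce
  I13: { [D → C , .] }  — reduce
  I14: { [D → , c .] }  — reduce

Conflict in state I9:
  Shift-reduce conflict between [C → c , .] and [C → , . ,]
So the grammar is NOT LR(0).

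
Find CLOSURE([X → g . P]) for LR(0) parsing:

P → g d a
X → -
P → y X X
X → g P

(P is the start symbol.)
Start with: [X → g . P]
  [X → g . P] has the dot before P: add [P → . g d a], [P → . y X X]
No further items can be added.

CLOSURE = { [P → . g d a], [P → . y X X], [X → g . P] }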